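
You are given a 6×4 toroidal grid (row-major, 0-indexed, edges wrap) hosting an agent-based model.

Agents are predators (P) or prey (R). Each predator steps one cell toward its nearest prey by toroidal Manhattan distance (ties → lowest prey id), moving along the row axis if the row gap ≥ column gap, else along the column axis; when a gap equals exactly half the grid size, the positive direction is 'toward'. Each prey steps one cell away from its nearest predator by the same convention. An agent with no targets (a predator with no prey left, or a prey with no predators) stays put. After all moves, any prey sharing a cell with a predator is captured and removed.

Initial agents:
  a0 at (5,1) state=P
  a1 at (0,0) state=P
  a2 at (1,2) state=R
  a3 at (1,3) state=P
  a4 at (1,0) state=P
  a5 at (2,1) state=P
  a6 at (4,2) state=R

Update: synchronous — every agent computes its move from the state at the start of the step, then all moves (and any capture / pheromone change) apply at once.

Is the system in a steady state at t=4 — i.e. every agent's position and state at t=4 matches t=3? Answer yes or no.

t=1: a0@(4,1):P a1@(0,1):P a3@(1,2):P a4@(1,1):P a5@(1,1):P a6@(3,2):R
t=2: a0@(3,1):P a1@(1,1):P a3@(2,2):P a4@(2,1):P a5@(2,1):P
t=3: (unchanged — steady state)

yes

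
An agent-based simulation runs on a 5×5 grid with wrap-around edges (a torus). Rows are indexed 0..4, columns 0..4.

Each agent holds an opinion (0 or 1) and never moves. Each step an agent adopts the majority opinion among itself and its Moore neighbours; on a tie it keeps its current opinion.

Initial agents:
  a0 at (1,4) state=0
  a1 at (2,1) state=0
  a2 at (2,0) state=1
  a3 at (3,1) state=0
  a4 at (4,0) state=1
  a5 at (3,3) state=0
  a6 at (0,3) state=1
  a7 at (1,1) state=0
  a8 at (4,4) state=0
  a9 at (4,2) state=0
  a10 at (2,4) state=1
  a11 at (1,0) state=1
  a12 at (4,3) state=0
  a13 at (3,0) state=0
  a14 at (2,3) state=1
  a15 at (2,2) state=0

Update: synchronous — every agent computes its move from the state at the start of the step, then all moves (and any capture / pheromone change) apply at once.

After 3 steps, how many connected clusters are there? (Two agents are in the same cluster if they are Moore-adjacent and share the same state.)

1

t=1: a0@(1,4):1 a1@(2,1):0 a2@(2,0):0 a3@(3,1):0 a4@(4,0):0 a5@(3,3):0 a6@(0,3):0 a7@(1,1):0 a8@(4,4):0 a9@(4,2):0 a10@(2,4):1 a11@(1,0):1 a12@(4,3):0 a13@(3,0):0 a14@(2,3):0 a15@(2,2):0
t=2: a0@(1,4):1 a1@(2,1):0 a2@(2,0):0 a3@(3,1):0 a4@(4,0):0 a5@(3,3):0 a6@(0,3):0 a7@(1,1):0 a8@(4,4):0 a9@(4,2):0 a10@(2,4):0 a11@(1,0):1 a12@(4,3):0 a13@(3,0):0 a14@(2,3):0 a15@(2,2):0
t=3: a0@(1,4):0 a1@(2,1):0 a2@(2,0):0 a3@(3,1):0 a4@(4,0):0 a5@(3,3):0 a6@(0,3):0 a7@(1,1):0 a8@(4,4):0 a9@(4,2):0 a10@(2,4):0 a11@(1,0):0 a12@(4,3):0 a13@(3,0):0 a14@(2,3):0 a15@(2,2):0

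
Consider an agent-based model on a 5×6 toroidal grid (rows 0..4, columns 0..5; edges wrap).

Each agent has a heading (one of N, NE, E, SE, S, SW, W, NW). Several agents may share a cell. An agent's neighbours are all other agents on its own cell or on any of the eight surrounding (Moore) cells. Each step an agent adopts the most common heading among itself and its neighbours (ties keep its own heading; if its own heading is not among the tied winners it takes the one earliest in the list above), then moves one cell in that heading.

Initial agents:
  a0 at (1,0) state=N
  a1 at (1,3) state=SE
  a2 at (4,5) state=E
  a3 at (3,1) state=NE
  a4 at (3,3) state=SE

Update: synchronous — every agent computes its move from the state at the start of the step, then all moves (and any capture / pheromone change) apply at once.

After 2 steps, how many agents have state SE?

2

t=1: a0@(0,0):N a1@(2,4):SE a2@(4,0):E a3@(2,2):NE a4@(4,4):SE
t=2: a0@(4,0):N a1@(3,5):SE a2@(4,1):E a3@(1,3):NE a4@(0,5):SE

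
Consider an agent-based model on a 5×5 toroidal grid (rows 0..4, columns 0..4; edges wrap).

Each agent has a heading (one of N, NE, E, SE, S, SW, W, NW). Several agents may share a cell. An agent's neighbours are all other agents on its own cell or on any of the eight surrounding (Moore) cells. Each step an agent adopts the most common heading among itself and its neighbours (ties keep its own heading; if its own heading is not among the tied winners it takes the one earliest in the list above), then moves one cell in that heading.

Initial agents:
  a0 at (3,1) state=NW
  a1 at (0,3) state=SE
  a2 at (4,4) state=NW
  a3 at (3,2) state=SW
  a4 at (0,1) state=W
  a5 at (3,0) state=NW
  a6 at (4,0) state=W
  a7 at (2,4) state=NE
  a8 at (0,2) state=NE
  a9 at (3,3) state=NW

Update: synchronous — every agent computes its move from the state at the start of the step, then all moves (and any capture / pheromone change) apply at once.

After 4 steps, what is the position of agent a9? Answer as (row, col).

t=1: a0@(2,0):NW a1@(1,4):SE a2@(3,3):NW a3@(2,1):NW a4@(0,0):W a5@(2,4):NW a6@(3,4):NW a7@(1,3):NW a8@(4,3):NE a9@(2,2):NW
t=2: a0@(1,4):NW a1@(0,3):NW a2@(2,2):NW a3@(1,0):NW a4@(0,4):W a5@(1,3):NW a6@(2,3):NW a7@(0,2):NW a8@(3,2):NW a9@(1,1):NW
t=3: a0@(0,3):NW a1@(4,2):NW a2@(1,1):NW a3@(0,4):NW a4@(4,3):NW a5@(0,2):NW a6@(1,2):NW a7@(4,1):NW a8@(2,1):NW a9@(0,0):NW
t=4: a0@(4,2):NW a1@(3,1):NW a2@(0,0):NW a3@(4,3):NW a4@(3,2):NW a5@(4,1):NW a6@(0,1):NW a7@(3,0):NW a8@(1,0):NW a9@(4,4):NW

(4, 4)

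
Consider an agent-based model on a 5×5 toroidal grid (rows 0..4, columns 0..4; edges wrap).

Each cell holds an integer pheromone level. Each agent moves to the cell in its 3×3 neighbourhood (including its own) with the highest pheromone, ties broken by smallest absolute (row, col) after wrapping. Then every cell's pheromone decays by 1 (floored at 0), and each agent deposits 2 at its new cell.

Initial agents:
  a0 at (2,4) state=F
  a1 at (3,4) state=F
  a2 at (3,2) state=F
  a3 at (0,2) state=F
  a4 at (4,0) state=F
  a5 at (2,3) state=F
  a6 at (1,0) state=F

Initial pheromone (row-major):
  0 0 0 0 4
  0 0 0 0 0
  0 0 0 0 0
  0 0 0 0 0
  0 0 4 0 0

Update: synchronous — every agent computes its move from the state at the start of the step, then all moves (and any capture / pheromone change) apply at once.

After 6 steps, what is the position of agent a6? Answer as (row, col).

(0, 4)

t=1: a0@(1,0) a1@(2,0) a2@(4,2) a3@(4,2) a4@(0,4) a5@(1,2) a6@(0,4) | pheromone: 0 0 0 0 7 / 2 0 2 0 0 / 2 0 0 0 0 / 0 0 0 0 0 / 0 0 7 0 0
t=2: a0@(0,4) a1@(1,0) a2@(4,2) a3@(4,2) a4@(0,4) a5@(1,2) a6@(0,4) | pheromone: 0 0 0 0 12 / 3 0 3 0 0 / 1 0 0 0 0 / 0 0 0 0 0 / 0 0 10 0 0
t=3: a0@(0,4) a1@(0,4) a2@(4,2) a3@(4,2) a4@(0,4) a5@(1,2) a6@(0,4) | pheromone: 0 0 0 0 19 / 2 0 4 0 0 / 0 0 0 0 0 / 0 0 0 0 0 / 0 0 13 0 0
t=4: a0@(0,4) a1@(0,4) a2@(4,2) a3@(4,2) a4@(0,4) a5@(1,2) a6@(0,4) | pheromone: 0 0 0 0 26 / 1 0 5 0 0 / 0 0 0 0 0 / 0 0 0 0 0 / 0 0 16 0 0
t=5: a0@(0,4) a1@(0,4) a2@(4,2) a3@(4,2) a4@(0,4) a5@(1,2) a6@(0,4) | pheromone: 0 0 0 0 33 / 0 0 6 0 0 / 0 0 0 0 0 / 0 0 0 0 0 / 0 0 19 0 0
t=6: a0@(0,4) a1@(0,4) a2@(4,2) a3@(4,2) a4@(0,4) a5@(1,2) a6@(0,4) | pheromone: 0 0 0 0 40 / 0 0 7 0 0 / 0 0 0 0 0 / 0 0 0 0 0 / 0 0 22 0 0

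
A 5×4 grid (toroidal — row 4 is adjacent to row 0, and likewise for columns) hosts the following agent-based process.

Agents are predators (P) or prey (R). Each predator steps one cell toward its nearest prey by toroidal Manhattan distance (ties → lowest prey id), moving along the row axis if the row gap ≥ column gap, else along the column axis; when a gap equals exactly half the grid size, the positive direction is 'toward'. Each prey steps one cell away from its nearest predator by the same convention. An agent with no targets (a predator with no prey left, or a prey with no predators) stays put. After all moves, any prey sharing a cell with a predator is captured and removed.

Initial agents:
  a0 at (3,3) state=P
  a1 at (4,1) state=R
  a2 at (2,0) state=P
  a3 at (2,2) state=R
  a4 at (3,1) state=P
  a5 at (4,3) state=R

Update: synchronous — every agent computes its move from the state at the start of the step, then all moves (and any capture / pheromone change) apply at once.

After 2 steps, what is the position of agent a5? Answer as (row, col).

(1, 3)

t=1: a0@(4,3):P a1@(0,1):R a2@(2,1):P a3@(1,2):R a4@(4,1):P a5@(0,3):R
t=2: a0@(0,3):P a2@(1,1):P a3@(0,2):R a4@(0,1):P a5@(1,3):R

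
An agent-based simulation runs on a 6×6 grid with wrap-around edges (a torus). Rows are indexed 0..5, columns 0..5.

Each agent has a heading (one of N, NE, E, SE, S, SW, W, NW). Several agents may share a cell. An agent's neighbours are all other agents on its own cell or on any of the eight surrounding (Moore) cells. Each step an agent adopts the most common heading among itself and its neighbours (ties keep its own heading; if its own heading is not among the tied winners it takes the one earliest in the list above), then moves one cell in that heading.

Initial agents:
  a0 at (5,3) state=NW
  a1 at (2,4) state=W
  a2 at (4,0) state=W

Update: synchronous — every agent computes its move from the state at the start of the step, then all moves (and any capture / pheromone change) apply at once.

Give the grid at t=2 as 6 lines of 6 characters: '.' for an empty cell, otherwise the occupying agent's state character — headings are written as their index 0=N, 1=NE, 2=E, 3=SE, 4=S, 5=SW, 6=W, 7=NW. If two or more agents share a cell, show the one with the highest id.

......
......
..6...
.7....
....6.
......

t=1: a0@(4,2):NW a1@(2,3):W a2@(4,5):W
t=2: a0@(3,1):NW a1@(2,2):W a2@(4,4):W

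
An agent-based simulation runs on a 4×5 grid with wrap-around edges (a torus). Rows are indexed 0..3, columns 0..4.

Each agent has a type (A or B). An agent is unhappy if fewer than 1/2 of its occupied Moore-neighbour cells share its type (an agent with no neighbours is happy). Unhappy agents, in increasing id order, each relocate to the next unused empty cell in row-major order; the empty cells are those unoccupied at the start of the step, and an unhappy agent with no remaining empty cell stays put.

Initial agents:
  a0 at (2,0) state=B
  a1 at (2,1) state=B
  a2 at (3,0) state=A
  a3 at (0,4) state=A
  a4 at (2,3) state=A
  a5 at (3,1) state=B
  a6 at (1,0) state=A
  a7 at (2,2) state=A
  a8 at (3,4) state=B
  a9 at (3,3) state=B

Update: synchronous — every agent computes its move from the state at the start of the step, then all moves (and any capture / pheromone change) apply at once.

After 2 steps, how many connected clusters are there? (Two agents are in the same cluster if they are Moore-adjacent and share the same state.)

t=1: a0@(2,0):B a1@(0,0):B a2@(0,1):A a3@(0,4):A a4@(0,2):A a5@(3,1):B a6@(0,3):A a7@(1,1):A a8@(1,2):B a9@(1,3):B
t=2: a0@(2,0):B a1@(1,0):B a2@(1,4):A a3@(2,1):A a4@(0,2):A a5@(3,1):B a6@(0,3):A a7@(2,2):A a8@(2,3):B a9@(2,4):B

3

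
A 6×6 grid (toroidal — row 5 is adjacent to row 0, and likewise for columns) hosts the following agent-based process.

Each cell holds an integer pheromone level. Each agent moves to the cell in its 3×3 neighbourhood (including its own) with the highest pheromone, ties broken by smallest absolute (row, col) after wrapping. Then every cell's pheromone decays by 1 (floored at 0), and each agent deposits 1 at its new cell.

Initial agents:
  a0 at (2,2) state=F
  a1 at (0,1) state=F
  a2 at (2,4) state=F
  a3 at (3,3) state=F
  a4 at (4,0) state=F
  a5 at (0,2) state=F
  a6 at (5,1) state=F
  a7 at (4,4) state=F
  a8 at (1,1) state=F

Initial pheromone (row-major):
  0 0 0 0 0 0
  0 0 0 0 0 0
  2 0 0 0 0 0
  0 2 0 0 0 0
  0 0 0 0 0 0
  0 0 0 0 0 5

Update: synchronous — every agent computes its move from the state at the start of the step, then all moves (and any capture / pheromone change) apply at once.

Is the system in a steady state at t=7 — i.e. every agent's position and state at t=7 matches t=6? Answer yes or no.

yes

t=1: a0@(3,1) a1@(0,0) a2@(1,3) a3@(2,2) a4@(5,5) a5@(0,1) a6@(0,0) a7@(5,5) a8@(2,0) | pheromone: 2 1 0 0 0 0 / 0 0 0 1 0 0 / 2 0 1 0 0 0 / 0 2 0 0 0 0 / 0 0 0 0 0 0 / 0 0 0 0 0 6
t=2: a0@(2,0) a1@(5,5) a2@(1,3) a3@(3,1) a4@(5,5) a5@(0,0) a6@(5,5) a7@(5,5) a8@(2,0) | pheromone: 2 0 0 0 0 0 / 0 0 0 1 0 0 / 3 0 0 0 0 0 / 0 2 0 0 0 0 / 0 0 0 0 0 0 / 0 0 0 0 0 9
t=3: a0@(2,0) a1@(5,5) a2@(1,3) a3@(2,0) a4@(5,5) a5@(5,5) a6@(5,5) a7@(5,5) a8@(2,0) | pheromone: 1 0 0 0 0 0 / 0 0 0 1 0 0 / 5 0 0 0 0 0 / 0 1 0 0 0 0 / 0 0 0 0 0 0 / 0 0 0 0 0 13
t=4: a0@(2,0) a1@(5,5) a2@(1,3) a3@(2,0) a4@(5,5) a5@(5,5) a6@(5,5) a7@(5,5) a8@(2,0) | pheromone: 0 0 0 0 0 0 / 0 0 0 1 0 0 / 7 0 0 0 0 0 / 0 0 0 0 0 0 / 0 0 0 0 0 0 / 0 0 0 0 0 17
t=5: a0@(2,0) a1@(5,5) a2@(1,3) a3@(2,0) a4@(5,5) a5@(5,5) a6@(5,5) a7@(5,5) a8@(2,0) | pheromone: 0 0 0 0 0 0 / 0 0 0 1 0 0 / 9 0 0 0 0 0 / 0 0 0 0 0 0 / 0 0 0 0 0 0 / 0 0 0 0 0 21
t=6: a0@(2,0) a1@(5,5) a2@(1,3) a3@(2,0) a4@(5,5) a5@(5,5) a6@(5,5) a7@(5,5) a8@(2,0) | pheromone: 0 0 0 0 0 0 / 0 0 0 1 0 0 / 11 0 0 0 0 0 / 0 0 0 0 0 0 / 0 0 0 0 0 0 / 0 0 0 0 0 25
t=7: a0@(2,0) a1@(5,5) a2@(1,3) a3@(2,0) a4@(5,5) a5@(5,5) a6@(5,5) a7@(5,5) a8@(2,0) | pheromone: 0 0 0 0 0 0 / 0 0 0 1 0 0 / 13 0 0 0 0 0 / 0 0 0 0 0 0 / 0 0 0 0 0 0 / 0 0 0 0 0 29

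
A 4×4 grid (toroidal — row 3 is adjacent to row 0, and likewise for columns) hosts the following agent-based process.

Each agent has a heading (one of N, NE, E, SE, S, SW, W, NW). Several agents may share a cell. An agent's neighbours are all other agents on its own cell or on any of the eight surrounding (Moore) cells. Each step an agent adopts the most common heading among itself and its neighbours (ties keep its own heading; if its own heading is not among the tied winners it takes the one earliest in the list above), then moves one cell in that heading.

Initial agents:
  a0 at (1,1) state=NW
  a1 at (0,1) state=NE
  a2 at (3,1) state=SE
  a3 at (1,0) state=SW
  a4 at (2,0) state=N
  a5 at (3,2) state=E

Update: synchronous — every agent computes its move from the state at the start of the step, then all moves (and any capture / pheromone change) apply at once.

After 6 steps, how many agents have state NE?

1

t=1: a0@(0,0):NW a1@(3,2):NE a2@(0,2):SE a3@(2,3):SW a4@(1,0):N a5@(3,3):E
t=2: a0@(3,3):NW a1@(2,3):NE a2@(1,3):SE a3@(3,2):SW a4@(0,0):N a5@(3,0):E
t=3: a0@(2,2):NW a1@(1,0):NE a2@(2,0):SE a3@(0,1):SW a4@(3,0):N a5@(3,1):E
t=4: a0@(1,1):NW a1@(0,1):NE a2@(3,1):SE a3@(1,0):SW a4@(2,0):N a5@(3,2):E
t=5: a0@(0,0):NW a1@(3,2):NE a2@(0,2):SE a3@(2,3):SW a4@(1,0):N a5@(3,3):E
t=6: a0@(3,3):NW a1@(2,3):NE a2@(1,3):SE a3@(3,2):SW a4@(0,0):N a5@(3,0):E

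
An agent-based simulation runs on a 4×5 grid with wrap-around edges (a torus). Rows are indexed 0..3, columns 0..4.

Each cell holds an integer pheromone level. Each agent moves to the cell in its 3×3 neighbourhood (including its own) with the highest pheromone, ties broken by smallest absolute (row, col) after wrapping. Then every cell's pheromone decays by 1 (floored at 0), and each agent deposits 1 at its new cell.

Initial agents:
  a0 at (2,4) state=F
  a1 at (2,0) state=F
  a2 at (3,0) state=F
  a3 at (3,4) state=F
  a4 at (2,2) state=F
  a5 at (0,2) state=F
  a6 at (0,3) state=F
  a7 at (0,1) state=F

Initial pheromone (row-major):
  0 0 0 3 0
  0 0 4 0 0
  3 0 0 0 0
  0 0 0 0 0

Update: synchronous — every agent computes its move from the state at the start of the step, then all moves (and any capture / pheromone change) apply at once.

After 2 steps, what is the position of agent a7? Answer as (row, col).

t=1: a0@(2,0) a1@(2,0) a2@(2,0) a3@(0,3) a4@(1,2) a5@(1,2) a6@(1,2) a7@(1,2) | pheromone: 0 0 0 3 0 / 0 0 7 0 0 / 5 0 0 0 0 / 0 0 0 0 0
t=2: a0@(2,0) a1@(2,0) a2@(2,0) a3@(1,2) a4@(1,2) a5@(1,2) a6@(1,2) a7@(1,2) | pheromone: 0 0 0 2 0 / 0 0 11 0 0 / 7 0 0 0 0 / 0 0 0 0 0

(1, 2)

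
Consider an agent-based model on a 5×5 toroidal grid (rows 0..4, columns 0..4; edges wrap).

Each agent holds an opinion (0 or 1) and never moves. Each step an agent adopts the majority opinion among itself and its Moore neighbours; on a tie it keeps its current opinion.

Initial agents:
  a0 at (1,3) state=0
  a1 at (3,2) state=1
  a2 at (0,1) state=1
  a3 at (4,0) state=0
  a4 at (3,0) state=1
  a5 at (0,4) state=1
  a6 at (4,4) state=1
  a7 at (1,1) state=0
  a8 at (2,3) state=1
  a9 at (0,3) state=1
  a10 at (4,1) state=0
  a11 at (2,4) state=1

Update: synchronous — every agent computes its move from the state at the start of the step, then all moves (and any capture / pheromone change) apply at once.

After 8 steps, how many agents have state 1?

t=1: a0@(1,3):1 a1@(3,2):1 a2@(0,1):0 a3@(4,0):1 a4@(3,0):1 a5@(0,4):1 a6@(4,4):1 a7@(1,1):0 a8@(2,3):1 a9@(0,3):1 a10@(4,1):1 a11@(2,4):1
t=2: (unchanged — steady state)

10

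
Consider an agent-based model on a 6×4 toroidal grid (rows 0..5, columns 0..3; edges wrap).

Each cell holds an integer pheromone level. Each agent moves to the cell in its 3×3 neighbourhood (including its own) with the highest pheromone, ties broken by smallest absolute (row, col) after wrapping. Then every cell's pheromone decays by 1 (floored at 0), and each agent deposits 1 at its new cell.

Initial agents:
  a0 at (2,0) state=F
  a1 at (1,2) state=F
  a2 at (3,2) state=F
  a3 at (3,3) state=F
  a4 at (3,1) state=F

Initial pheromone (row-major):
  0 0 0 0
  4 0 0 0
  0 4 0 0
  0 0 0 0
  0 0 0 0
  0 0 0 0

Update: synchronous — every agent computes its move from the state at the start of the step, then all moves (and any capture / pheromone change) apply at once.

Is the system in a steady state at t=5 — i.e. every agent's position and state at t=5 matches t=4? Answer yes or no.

yes

t=1: a0@(1,0) a1@(2,1) a2@(2,1) a3@(2,0) a4@(2,1) | pheromone: 0 0 0 0 / 4 0 0 0 / 1 6 0 0 / 0 0 0 0 / 0 0 0 0 / 0 0 0 0
t=2: a0@(2,1) a1@(2,1) a2@(2,1) a3@(2,1) a4@(2,1) | pheromone: 0 0 0 0 / 3 0 0 0 / 0 10 0 0 / 0 0 0 0 / 0 0 0 0 / 0 0 0 0
t=3: a0@(2,1) a1@(2,1) a2@(2,1) a3@(2,1) a4@(2,1) | pheromone: 0 0 0 0 / 2 0 0 0 / 0 14 0 0 / 0 0 0 0 / 0 0 0 0 / 0 0 0 0
t=4: a0@(2,1) a1@(2,1) a2@(2,1) a3@(2,1) a4@(2,1) | pheromone: 0 0 0 0 / 1 0 0 0 / 0 18 0 0 / 0 0 0 0 / 0 0 0 0 / 0 0 0 0
t=5: a0@(2,1) a1@(2,1) a2@(2,1) a3@(2,1) a4@(2,1) | pheromone: 0 0 0 0 / 0 0 0 0 / 0 22 0 0 / 0 0 0 0 / 0 0 0 0 / 0 0 0 0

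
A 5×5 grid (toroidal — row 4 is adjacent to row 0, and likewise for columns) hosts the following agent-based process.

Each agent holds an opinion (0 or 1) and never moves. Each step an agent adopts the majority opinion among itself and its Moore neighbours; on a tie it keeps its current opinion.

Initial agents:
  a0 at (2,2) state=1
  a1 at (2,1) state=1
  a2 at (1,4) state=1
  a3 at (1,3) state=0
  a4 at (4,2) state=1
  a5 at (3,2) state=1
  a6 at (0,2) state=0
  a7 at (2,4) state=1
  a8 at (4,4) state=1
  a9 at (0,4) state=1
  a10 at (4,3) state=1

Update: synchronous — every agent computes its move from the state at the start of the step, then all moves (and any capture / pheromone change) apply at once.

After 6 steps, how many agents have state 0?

0

t=1: a0@(2,2):1 a1@(2,1):1 a2@(1,4):1 a3@(1,3):1 a4@(4,2):1 a5@(3,2):1 a6@(0,2):0 a7@(2,4):1 a8@(4,4):1 a9@(0,4):1 a10@(4,3):1
t=2: a0@(2,2):1 a1@(2,1):1 a2@(1,4):1 a3@(1,3):1 a4@(4,2):1 a5@(3,2):1 a6@(0,2):1 a7@(2,4):1 a8@(4,4):1 a9@(0,4):1 a10@(4,3):1
t=3: (unchanged — steady state)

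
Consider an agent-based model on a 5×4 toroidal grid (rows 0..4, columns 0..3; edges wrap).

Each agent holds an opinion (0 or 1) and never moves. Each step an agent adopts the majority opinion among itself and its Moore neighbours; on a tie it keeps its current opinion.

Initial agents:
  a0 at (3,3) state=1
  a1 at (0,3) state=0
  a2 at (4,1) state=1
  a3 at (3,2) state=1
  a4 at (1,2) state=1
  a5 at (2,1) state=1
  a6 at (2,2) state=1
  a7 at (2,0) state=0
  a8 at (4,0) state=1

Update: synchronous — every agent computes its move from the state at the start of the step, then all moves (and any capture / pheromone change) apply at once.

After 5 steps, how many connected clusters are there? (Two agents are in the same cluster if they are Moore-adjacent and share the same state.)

t=1: a0@(3,3):1 a1@(0,3):1 a2@(4,1):1 a3@(3,2):1 a4@(1,2):1 a5@(2,1):1 a6@(2,2):1 a7@(2,0):1 a8@(4,0):1
t=2: (unchanged — steady state)

1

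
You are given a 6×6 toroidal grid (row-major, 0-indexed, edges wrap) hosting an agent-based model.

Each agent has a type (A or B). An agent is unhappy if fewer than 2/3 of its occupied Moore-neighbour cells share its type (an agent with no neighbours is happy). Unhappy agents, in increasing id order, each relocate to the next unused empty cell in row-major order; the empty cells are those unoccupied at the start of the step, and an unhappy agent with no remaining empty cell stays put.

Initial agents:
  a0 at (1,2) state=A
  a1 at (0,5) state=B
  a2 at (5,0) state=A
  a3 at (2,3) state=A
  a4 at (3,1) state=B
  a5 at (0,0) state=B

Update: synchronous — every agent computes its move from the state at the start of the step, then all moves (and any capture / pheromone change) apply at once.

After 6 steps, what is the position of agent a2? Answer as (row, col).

t=1: a0@(1,2):A a1@(0,1):B a2@(0,2):A a3@(2,3):A a4@(3,1):B a5@(0,3):B
t=2: a0@(0,0):A a1@(0,4):B a2@(0,5):A a3@(2,3):A a4@(3,1):B a5@(1,0):B
t=3: a0@(0,1):A a1@(0,2):B a2@(0,3):A a3@(2,3):A a4@(3,1):B a5@(1,1):B
t=4: a0@(0,0):A a1@(0,4):B a2@(0,5):A a3@(2,3):A a4@(3,1):B a5@(1,0):B
t=5: a0@(0,1):A a1@(0,2):B a2@(0,3):A a3@(2,3):A a4@(3,1):B a5@(1,1):B
t=6: a0@(0,0):A a1@(0,4):B a2@(0,5):A a3@(2,3):A a4@(3,1):B a5@(1,0):B

(0, 5)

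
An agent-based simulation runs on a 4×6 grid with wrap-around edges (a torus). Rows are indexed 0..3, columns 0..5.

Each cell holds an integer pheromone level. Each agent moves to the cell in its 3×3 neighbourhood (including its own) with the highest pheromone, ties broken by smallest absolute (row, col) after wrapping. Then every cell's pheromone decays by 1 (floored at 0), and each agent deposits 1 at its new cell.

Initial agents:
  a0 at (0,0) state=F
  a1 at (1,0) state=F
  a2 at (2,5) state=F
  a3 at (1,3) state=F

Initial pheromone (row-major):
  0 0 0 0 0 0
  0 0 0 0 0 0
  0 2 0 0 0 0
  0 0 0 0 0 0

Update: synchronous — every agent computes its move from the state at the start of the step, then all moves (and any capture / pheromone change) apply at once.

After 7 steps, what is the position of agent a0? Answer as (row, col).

(0, 0)

t=1: a0@(0,0) a1@(2,1) a2@(1,0) a3@(0,2) | pheromone: 1 0 1 0 0 0 / 1 0 0 0 0 0 / 0 2 0 0 0 0 / 0 0 0 0 0 0
t=2: a0@(0,0) a1@(2,1) a2@(2,1) a3@(0,2) | pheromone: 1 0 1 0 0 0 / 0 0 0 0 0 0 / 0 3 0 0 0 0 / 0 0 0 0 0 0
t=3: a0@(0,0) a1@(2,1) a2@(2,1) a3@(0,2) | pheromone: 1 0 1 0 0 0 / 0 0 0 0 0 0 / 0 4 0 0 0 0 / 0 0 0 0 0 0
t=4: a0@(0,0) a1@(2,1) a2@(2,1) a3@(0,2) | pheromone: 1 0 1 0 0 0 / 0 0 0 0 0 0 / 0 5 0 0 0 0 / 0 0 0 0 0 0
t=5: a0@(0,0) a1@(2,1) a2@(2,1) a3@(0,2) | pheromone: 1 0 1 0 0 0 / 0 0 0 0 0 0 / 0 6 0 0 0 0 / 0 0 0 0 0 0
t=6: a0@(0,0) a1@(2,1) a2@(2,1) a3@(0,2) | pheromone: 1 0 1 0 0 0 / 0 0 0 0 0 0 / 0 7 0 0 0 0 / 0 0 0 0 0 0
t=7: a0@(0,0) a1@(2,1) a2@(2,1) a3@(0,2) | pheromone: 1 0 1 0 0 0 / 0 0 0 0 0 0 / 0 8 0 0 0 0 / 0 0 0 0 0 0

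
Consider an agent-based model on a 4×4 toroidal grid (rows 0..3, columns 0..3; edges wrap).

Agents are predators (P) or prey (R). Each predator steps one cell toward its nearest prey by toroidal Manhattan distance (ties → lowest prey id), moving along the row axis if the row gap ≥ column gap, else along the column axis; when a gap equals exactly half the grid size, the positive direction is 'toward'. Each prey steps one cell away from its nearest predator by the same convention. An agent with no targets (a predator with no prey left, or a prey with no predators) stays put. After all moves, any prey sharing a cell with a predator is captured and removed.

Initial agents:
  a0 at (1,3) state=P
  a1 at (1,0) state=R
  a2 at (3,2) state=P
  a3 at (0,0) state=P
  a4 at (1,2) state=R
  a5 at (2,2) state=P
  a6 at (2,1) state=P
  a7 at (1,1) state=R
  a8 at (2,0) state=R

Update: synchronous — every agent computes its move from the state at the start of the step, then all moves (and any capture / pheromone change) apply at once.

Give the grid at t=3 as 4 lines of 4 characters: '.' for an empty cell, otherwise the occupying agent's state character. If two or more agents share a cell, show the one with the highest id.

..P.
....
...R
P.P.

t=1: a0@(1,0):P a2@(0,2):P a3@(1,0):P a5@(1,2):P a6@(1,1):P a7@(0,1):R a8@(2,3):R
t=2: a0@(0,0):P a2@(0,1):P a3@(0,0):P a5@(0,2):P a6@(0,1):P a8@(3,3):R
t=3: a0@(3,0):P a2@(0,2):P a3@(3,0):P a5@(3,2):P a6@(0,2):P a8@(2,3):R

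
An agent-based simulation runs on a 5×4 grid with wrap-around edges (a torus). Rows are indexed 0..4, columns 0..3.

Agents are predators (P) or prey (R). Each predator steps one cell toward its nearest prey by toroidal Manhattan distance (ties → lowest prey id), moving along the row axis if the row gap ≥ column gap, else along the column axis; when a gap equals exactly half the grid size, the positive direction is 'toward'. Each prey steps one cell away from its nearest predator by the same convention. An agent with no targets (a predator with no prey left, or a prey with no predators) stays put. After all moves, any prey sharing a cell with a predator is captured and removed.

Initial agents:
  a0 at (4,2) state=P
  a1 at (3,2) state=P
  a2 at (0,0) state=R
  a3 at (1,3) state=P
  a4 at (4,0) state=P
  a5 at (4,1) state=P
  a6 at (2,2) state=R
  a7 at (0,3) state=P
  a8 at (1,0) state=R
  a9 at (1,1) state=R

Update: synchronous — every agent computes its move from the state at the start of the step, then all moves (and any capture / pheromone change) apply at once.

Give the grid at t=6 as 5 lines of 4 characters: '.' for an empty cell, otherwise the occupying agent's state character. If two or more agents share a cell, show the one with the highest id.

t=1: a0@(3,2):P a1@(2,2):P a3@(1,0):P a4@(0,0):P a5@(0,1):P a6@(1,2):R a7@(0,0):P a8@(1,1):R
t=2: a0@(2,2):P a1@(1,2):P a3@(1,1):P a4@(1,0):P a5@(1,1):P a6@(0,2):R a7@(1,0):P
t=3: a0@(1,2):P a1@(0,2):P a3@(0,1):P a4@(1,1):P a5@(0,1):P a6@(4,2):R a7@(1,1):P
t=4: a0@(0,2):P a1@(4,2):P a3@(4,1):P a4@(0,1):P a5@(4,1):P a6@(3,2):R a7@(0,1):P
t=5: a0@(4,2):P a1@(3,2):P a3@(3,1):P a4@(4,1):P a5@(3,1):P a6@(2,2):R a7@(4,1):P
t=6: a0@(3,2):P a1@(2,2):P a3@(2,1):P a4@(3,1):P a5@(2,1):P a6@(1,2):R a7@(3,1):P

....
..R.
.PP.
.PP.
....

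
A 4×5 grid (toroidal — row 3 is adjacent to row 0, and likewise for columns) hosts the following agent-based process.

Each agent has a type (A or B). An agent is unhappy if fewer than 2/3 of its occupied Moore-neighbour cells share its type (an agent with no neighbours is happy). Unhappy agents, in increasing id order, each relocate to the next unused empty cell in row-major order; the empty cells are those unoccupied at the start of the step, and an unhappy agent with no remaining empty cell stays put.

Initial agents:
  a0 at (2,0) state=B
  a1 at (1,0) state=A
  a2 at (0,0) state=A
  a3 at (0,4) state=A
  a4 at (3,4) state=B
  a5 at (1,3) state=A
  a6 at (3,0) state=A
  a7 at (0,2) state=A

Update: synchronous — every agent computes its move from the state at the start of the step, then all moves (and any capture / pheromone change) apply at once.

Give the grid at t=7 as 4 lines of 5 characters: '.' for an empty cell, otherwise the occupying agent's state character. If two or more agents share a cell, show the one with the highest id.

t=1: a0@(0,1):B a1@(1,0):A a2@(0,0):A a3@(0,4):A a4@(0,3):B a5@(1,3):A a6@(1,1):A a7@(0,2):A
t=2: a0@(1,2):B a1@(1,0):A a2@(0,0):A a3@(0,4):A a4@(1,4):B a5@(1,3):A a6@(1,1):A a7@(2,0):A
t=3: a0@(0,1):B a1@(1,0):A a2@(0,0):A a3@(0,4):A a4@(0,2):B a5@(0,3):A a6@(1,1):A a7@(2,0):A
t=4: a0@(1,2):B a1@(1,0):A a2@(0,0):A a3@(0,4):A a4@(1,3):B a5@(1,4):A a6@(2,1):A a7@(2,0):A
t=5: a0@(0,1):B a1@(1,0):A a2@(0,0):A a3@(0,4):A a4@(0,2):B a5@(1,4):A a6@(2,1):A a7@(2,0):A
t=6: a0@(0,3):B a1@(1,0):A a2@(0,0):A a3@(0,4):A a4@(0,2):B a5@(1,4):A a6@(2,1):A a7@(2,0):A
t=7: a0@(0,1):B a1@(1,0):A a2@(0,0):A a3@(0,4):A a4@(0,2):B a5@(1,4):A a6@(2,1):A a7@(2,0):A

ABB.A
A...A
AA...
.....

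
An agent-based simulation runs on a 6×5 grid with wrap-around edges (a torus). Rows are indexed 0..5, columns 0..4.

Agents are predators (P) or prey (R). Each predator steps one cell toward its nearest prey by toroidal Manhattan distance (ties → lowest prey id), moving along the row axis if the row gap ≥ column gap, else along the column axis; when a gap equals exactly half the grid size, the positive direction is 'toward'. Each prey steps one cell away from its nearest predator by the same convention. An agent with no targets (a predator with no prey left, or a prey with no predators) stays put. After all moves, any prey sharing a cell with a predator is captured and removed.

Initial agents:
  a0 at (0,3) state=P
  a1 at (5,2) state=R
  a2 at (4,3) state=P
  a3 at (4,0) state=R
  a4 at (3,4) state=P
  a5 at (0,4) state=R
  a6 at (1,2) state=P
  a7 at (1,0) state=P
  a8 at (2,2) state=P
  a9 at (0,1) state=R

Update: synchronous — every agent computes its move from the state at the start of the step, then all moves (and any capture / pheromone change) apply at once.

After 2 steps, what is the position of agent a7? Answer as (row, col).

(5, 0)

t=1: a0@(0,4):P a1@(4,2):R a2@(5,3):P a3@(4,1):R a4@(4,4):P a6@(0,2):P a7@(0,0):P a8@(3,2):P
t=2: a0@(5,4):P a2@(4,3):P a4@(4,3):P a6@(5,2):P a7@(5,0):P a8@(4,2):P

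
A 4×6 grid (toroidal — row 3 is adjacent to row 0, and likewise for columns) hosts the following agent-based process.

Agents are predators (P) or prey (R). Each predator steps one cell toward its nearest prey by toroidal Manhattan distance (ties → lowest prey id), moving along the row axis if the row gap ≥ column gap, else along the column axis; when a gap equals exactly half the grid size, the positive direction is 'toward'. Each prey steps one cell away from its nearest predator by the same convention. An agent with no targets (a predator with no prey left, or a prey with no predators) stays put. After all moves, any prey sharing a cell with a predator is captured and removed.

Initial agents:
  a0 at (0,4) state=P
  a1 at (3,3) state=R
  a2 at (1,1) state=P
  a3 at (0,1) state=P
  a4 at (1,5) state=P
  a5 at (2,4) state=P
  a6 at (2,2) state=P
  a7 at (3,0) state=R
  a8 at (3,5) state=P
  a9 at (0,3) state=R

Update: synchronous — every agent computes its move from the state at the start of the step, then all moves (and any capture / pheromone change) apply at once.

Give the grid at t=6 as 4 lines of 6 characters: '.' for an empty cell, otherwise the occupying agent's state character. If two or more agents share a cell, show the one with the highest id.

..P.P.
...R..
......
.PP...

t=1: a0@(0,3):P a1@(2,3):R a2@(2,1):P a3@(3,1):P a4@(2,5):P a5@(3,4):P a6@(3,2):P a8@(3,0):P a9@(0,2):R
t=2: a0@(0,2):P a1@(1,3):R a2@(2,2):P a3@(0,1):P a4@(2,4):P a5@(2,4):P a6@(0,2):P a8@(3,1):P
t=3: a0@(1,2):P a1@(2,3):R a2@(1,2):P a3@(0,2):P a4@(1,4):P a5@(1,4):P a6@(1,2):P a8@(0,1):P
t=4: a0@(2,2):P a1@(3,3):R a2@(2,2):P a3@(1,2):P a4@(2,4):P a5@(2,4):P a6@(2,2):P a8@(1,1):P
t=5: a0@(3,2):P a1@(0,3):R a2@(3,2):P a3@(2,2):P a4@(3,4):P a5@(3,4):P a6@(3,2):P a8@(2,1):P
t=6: a0@(0,2):P a1@(1,3):R a2@(0,2):P a3@(3,2):P a4@(0,4):P a5@(0,4):P a6@(0,2):P a8@(3,1):P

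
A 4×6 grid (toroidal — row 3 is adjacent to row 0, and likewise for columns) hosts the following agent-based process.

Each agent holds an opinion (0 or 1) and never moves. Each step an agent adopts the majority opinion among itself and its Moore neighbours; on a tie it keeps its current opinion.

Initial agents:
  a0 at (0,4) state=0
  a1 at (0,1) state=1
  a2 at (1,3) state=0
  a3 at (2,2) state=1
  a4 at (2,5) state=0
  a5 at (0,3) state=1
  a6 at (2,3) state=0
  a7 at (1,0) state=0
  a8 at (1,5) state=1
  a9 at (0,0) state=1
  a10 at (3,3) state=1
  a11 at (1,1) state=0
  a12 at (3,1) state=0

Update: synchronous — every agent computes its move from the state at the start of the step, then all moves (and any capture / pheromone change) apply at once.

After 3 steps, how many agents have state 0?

7

t=1: a0@(0,4):1 a1@(0,1):0 a2@(1,3):0 a3@(2,2):0 a4@(2,5):0 a5@(0,3):1 a6@(2,3):0 a7@(1,0):0 a8@(1,5):0 a9@(0,0):1 a10@(3,3):1 a11@(1,1):1 a12@(3,1):1
t=2: a0@(0,4):1 a1@(0,1):1 a2@(1,3):0 a3@(2,2):0 a4@(2,5):0 a5@(0,3):1 a6@(2,3):0 a7@(1,0):0 a8@(1,5):0 a9@(0,0):1 a10@(3,3):1 a11@(1,1):0 a12@(3,1):1
t=3: (unchanged — steady state)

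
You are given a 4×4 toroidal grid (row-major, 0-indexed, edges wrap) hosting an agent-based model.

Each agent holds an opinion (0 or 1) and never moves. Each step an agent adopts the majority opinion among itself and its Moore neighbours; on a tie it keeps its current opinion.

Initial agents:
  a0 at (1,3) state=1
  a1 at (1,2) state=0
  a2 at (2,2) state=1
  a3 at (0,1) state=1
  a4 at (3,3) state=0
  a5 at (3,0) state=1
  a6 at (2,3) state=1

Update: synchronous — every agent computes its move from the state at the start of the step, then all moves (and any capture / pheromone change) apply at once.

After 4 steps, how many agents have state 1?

7

t=1: a0@(1,3):1 a1@(1,2):1 a2@(2,2):1 a3@(0,1):1 a4@(3,3):1 a5@(3,0):1 a6@(2,3):1
t=2: (unchanged — steady state)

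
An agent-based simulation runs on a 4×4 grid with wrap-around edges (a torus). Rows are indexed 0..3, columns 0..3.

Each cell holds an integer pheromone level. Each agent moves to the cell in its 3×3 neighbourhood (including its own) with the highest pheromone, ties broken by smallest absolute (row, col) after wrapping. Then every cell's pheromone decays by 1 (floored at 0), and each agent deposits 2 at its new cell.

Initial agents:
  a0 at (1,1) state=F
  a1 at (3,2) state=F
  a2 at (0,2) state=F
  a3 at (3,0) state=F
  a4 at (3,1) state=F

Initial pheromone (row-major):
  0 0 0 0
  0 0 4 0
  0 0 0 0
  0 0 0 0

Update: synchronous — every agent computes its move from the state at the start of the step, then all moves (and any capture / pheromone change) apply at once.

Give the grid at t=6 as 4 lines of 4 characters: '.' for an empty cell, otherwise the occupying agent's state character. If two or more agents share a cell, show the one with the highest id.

F...
..F.
....
....

t=1: a0@(1,2) a1@(0,1) a2@(1,2) a3@(0,0) a4@(0,0) | pheromone: 4 2 0 0 / 0 0 7 0 / 0 0 0 0 / 0 0 0 0
t=2: a0@(1,2) a1@(1,2) a2@(1,2) a3@(0,0) a4@(0,0) | pheromone: 7 1 0 0 / 0 0 12 0 / 0 0 0 0 / 0 0 0 0
t=3: a0@(1,2) a1@(1,2) a2@(1,2) a3@(0,0) a4@(0,0) | pheromone: 10 0 0 0 / 0 0 17 0 / 0 0 0 0 / 0 0 0 0
t=4: a0@(1,2) a1@(1,2) a2@(1,2) a3@(0,0) a4@(0,0) | pheromone: 13 0 0 0 / 0 0 22 0 / 0 0 0 0 / 0 0 0 0
t=5: a0@(1,2) a1@(1,2) a2@(1,2) a3@(0,0) a4@(0,0) | pheromone: 16 0 0 0 / 0 0 27 0 / 0 0 0 0 / 0 0 0 0
t=6: a0@(1,2) a1@(1,2) a2@(1,2) a3@(0,0) a4@(0,0) | pheromone: 19 0 0 0 / 0 0 32 0 / 0 0 0 0 / 0 0 0 0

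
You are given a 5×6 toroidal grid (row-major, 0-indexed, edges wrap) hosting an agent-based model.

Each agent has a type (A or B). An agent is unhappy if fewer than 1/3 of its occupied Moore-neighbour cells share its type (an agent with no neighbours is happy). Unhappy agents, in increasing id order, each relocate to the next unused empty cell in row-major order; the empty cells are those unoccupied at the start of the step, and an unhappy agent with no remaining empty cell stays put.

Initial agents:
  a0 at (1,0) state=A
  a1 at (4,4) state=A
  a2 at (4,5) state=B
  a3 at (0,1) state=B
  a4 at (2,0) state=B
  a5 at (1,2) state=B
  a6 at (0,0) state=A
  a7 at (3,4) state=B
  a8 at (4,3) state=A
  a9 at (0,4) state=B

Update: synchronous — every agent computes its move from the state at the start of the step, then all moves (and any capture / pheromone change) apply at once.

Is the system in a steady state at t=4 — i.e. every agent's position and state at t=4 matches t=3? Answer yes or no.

no

t=1: a0@(1,0):A a1@(0,2):A a2@(4,5):B a3@(0,1):B a4@(0,3):B a5@(1,2):B a6@(0,0):A a7@(3,4):B a8@(4,3):A a9@(0,4):B
t=2: a0@(1,0):A a1@(0,5):A a2@(4,5):B a3@(1,1):B a4@(0,3):B a5@(1,2):B a6@(0,0):A a7@(3,4):B a8@(1,3):A a9@(0,4):B
t=3: a0@(1,0):A a1@(0,5):A a2@(4,5):B a3@(1,1):B a4@(0,3):B a5@(1,2):B a6@(0,0):A a7@(3,4):B a8@(0,1):A a9@(0,4):B
t=4: a0@(1,0):A a1@(0,5):A a2@(4,5):B a3@(0,2):B a4@(0,3):B a5@(1,2):B a6@(0,0):A a7@(3,4):B a8@(0,1):A a9@(0,4):B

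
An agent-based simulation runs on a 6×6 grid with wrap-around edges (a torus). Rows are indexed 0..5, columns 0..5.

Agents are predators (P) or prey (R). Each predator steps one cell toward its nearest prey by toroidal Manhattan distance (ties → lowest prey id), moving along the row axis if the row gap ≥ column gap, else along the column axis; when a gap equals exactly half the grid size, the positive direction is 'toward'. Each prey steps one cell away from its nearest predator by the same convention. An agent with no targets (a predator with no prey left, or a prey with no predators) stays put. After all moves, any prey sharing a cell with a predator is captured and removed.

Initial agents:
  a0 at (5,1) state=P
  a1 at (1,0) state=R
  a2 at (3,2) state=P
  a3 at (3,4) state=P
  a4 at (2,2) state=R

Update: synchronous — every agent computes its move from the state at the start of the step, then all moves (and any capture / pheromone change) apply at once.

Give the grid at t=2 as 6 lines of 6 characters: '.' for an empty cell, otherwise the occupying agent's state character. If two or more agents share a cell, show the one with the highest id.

t=1: a0@(0,1):P a1@(2,0):R a2@(2,2):P a3@(3,3):P a4@(1,2):R
t=2: a0@(1,1):P a1@(2,5):R a2@(1,2):P a3@(2,3):P a4@(0,2):R

..R...
.PP...
...P.R
......
......
......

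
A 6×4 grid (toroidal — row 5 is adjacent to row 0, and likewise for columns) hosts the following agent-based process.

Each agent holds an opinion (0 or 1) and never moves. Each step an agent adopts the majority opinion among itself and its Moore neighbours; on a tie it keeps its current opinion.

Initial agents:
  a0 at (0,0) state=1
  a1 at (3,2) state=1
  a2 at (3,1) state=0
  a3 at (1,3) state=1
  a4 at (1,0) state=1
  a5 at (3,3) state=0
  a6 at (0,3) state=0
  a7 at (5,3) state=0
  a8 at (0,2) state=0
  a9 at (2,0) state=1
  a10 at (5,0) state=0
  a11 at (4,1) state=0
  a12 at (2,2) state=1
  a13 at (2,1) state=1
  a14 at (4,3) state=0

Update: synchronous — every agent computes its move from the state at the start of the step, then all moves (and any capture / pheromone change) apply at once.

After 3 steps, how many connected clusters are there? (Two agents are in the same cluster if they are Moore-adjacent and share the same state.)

2

t=1: a0@(0,0):1 a1@(3,2):0 a2@(3,1):1 a3@(1,3):1 a4@(1,0):1 a5@(3,3):1 a6@(0,3):0 a7@(5,3):0 a8@(0,2):0 a9@(2,0):1 a10@(5,0):0 a11@(4,1):0 a12@(2,2):1 a13@(2,1):1 a14@(4,3):0
t=2: a0@(0,0):1 a1@(3,2):1 a2@(3,1):1 a3@(1,3):1 a4@(1,0):1 a5@(3,3):1 a6@(0,3):0 a7@(5,3):0 a8@(0,2):0 a9@(2,0):1 a10@(5,0):0 a11@(4,1):0 a12@(2,2):1 a13@(2,1):1 a14@(4,3):0
t=3: (unchanged — steady state)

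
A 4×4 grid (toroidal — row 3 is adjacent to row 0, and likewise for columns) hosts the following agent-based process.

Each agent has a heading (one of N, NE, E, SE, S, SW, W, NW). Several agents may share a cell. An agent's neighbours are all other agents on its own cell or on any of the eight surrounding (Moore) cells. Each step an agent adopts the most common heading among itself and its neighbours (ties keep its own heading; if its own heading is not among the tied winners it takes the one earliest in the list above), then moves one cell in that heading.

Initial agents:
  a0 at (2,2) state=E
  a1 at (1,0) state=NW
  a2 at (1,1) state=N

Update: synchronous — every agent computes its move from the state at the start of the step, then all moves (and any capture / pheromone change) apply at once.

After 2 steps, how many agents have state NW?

t=1: a0@(2,3):E a1@(0,3):NW a2@(0,1):N
t=2: a0@(2,0):E a1@(3,2):NW a2@(3,1):N

1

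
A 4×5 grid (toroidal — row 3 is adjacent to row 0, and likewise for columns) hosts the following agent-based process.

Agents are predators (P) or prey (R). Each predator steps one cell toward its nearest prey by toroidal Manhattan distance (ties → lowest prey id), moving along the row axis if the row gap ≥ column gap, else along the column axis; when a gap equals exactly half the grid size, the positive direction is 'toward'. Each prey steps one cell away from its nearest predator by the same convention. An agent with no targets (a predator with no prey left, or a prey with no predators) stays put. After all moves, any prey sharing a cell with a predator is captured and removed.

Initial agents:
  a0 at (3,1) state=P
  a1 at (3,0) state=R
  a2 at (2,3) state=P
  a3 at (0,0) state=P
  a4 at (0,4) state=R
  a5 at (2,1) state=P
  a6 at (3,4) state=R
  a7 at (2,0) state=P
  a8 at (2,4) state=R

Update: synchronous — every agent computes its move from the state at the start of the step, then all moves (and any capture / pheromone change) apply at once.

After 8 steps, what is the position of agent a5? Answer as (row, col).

(0, 0)

t=1: a0@(3,0):P a1@(3,4):R a2@(2,4):P a3@(3,0):P a4@(0,3):R a5@(3,1):P a6@(3,3):R a7@(3,0):P a8@(2,0):R
t=2: a0@(3,4):P a1@(3,3):R a2@(3,4):P a3@(3,4):P a4@(0,2):R a5@(3,0):P a6@(3,2):R a7@(3,4):P a8@(1,0):R
t=3: a0@(3,3):P a1@(3,2):R a2@(3,3):P a3@(3,3):P a4@(0,1):R a5@(3,4):P a6@(3,1):R a7@(3,3):P a8@(0,0):R
t=4: a0@(3,2):P a1@(3,1):R a2@(3,2):P a3@(3,2):P a4@(0,0):R a5@(3,3):P a6@(3,0):R a7@(3,2):P a8@(1,0):R
t=5: a0@(3,1):P a1@(3,0):R a2@(3,1):P a3@(3,1):P a4@(0,4):R a5@(3,2):P a6@(3,4):R a7@(3,1):P a8@(0,0):R
t=6: a0@(3,0):P a1@(3,4):R a2@(3,0):P a3@(3,0):P a4@(0,3):R a5@(3,1):P a6@(3,3):R a7@(3,0):P a8@(1,0):R
t=7: a0@(3,4):P a1@(3,3):R a2@(3,4):P a3@(3,4):P a4@(0,2):R a5@(3,0):P a6@(3,2):R a7@(3,4):P a8@(0,0):R
t=8: a0@(3,3):P a1@(3,2):R a2@(3,3):P a3@(3,3):P a4@(0,1):R a5@(0,0):P a6@(3,1):R a7@(3,3):P a8@(1,0):R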